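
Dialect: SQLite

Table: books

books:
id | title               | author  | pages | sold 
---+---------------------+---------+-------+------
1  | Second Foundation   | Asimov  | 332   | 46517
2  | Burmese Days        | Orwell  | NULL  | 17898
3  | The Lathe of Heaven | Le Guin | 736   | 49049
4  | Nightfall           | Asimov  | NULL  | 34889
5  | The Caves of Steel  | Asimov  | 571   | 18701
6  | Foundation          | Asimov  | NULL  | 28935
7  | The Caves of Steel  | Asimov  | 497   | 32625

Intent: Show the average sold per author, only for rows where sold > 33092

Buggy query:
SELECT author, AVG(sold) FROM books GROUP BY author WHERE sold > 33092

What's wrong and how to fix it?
Bug: Row-level WHERE must come before GROUP BY in the clause order

Fix: Move the WHERE clause before GROUP BY

Corrected query:
SELECT author, AVG(sold) FROM books WHERE sold > 33092 GROUP BY author

Result:
author  | AVG(sold)
--------+----------
Asimov  | 40703    
Le Guin | 49049    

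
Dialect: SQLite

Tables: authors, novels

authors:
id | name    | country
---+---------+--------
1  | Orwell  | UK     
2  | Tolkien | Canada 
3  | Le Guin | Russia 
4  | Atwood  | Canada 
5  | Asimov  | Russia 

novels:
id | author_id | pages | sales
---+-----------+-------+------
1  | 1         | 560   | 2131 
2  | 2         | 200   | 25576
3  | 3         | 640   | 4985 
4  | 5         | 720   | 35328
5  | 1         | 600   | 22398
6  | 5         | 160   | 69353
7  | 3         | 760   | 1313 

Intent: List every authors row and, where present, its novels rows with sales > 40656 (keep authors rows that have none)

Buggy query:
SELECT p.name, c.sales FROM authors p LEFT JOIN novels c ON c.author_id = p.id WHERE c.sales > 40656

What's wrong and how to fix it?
Bug: A WHERE condition on the right-hand table after LEFT JOIN drops unmatched parents

Fix: Put 'c.sales > 40656' in the JOIN's ON clause instead of WHERE

Corrected query:
SELECT p.name, c.sales FROM authors p LEFT JOIN novels c ON c.author_id = p.id AND c.sales > 40656

Result:
name    | sales
--------+------
Orwell  | NULL 
Tolkien | NULL 
Le Guin | NULL 
Atwood  | NULL 
Asimov  | 69353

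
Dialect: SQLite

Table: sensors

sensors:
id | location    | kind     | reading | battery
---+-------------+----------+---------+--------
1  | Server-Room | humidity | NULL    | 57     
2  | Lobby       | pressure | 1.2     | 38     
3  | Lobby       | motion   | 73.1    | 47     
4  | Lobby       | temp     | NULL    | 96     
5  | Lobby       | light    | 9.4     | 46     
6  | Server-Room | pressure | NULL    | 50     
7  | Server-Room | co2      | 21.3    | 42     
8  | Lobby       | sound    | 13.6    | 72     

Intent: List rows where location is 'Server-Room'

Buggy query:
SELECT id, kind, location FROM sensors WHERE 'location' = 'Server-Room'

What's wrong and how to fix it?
Bug: Single quotes denote string literals in SQL; the column name is being compared as a constant string

Fix: Remove the quotes around the column name (or use double quotes for an identifier)

Corrected query:
SELECT id, kind, location FROM sensors WHERE location = 'Server-Room'

Result:
id | kind     | location   
---+----------+------------
1  | humidity | Server-Room
6  | pressure | Server-Room
7  | co2      | Server-Room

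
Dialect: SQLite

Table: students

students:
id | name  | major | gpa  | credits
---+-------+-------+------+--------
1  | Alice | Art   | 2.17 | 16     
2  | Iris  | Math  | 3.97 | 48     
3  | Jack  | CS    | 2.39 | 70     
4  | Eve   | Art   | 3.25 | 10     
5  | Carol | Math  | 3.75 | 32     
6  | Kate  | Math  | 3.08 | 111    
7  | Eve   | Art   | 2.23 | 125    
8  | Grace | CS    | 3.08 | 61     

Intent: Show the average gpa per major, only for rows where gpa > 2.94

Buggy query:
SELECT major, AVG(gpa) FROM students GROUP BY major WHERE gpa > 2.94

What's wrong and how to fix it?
Bug: Row-level WHERE must come before GROUP BY in the clause order

Fix: Place WHERE between FROM and GROUP BY

Corrected query:
SELECT major, AVG(gpa) FROM students WHERE gpa > 2.94 GROUP BY major

Result:
major | AVG(gpa)
------+---------
Art   | 3.25    
CS    | 3.08    
Math  | 3.6     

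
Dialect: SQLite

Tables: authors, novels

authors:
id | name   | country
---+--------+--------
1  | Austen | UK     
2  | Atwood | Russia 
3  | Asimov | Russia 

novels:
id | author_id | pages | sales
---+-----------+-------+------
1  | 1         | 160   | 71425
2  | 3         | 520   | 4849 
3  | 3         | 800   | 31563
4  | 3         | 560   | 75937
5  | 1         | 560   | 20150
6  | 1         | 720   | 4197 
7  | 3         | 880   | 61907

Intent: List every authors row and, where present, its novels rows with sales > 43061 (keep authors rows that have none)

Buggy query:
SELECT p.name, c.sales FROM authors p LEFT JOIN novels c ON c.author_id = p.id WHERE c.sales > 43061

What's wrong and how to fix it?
Bug: Filtering c.sales in WHERE discards the NULL rows produced by LEFT JOIN, turning it into an inner join

Fix: Put 'c.sales > 43061' in the JOIN's ON clause instead of WHERE

Corrected query:
SELECT p.name, c.sales FROM authors p LEFT JOIN novels c ON c.author_id = p.id AND c.sales > 43061

Result:
name   | sales
-------+------
Austen | 71425
Atwood | NULL 
Asimov | 61907
Asimov | 75937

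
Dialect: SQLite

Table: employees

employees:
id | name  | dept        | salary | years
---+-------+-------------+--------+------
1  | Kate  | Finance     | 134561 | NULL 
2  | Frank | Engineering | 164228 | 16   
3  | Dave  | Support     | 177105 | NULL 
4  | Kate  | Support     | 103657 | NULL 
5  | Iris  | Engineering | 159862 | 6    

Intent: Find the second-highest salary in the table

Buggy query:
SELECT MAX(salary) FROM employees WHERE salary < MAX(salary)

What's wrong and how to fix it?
Bug: The inner MAX is an aggregate inside WHERE, which is not allowed

Fix: Compute the overall MAX in a subquery, then take MAX of rows below it

Corrected query:
SELECT MAX(salary) FROM employees WHERE salary < (SELECT MAX(salary) FROM employees)

Result:
MAX(salary)
-----------
164228     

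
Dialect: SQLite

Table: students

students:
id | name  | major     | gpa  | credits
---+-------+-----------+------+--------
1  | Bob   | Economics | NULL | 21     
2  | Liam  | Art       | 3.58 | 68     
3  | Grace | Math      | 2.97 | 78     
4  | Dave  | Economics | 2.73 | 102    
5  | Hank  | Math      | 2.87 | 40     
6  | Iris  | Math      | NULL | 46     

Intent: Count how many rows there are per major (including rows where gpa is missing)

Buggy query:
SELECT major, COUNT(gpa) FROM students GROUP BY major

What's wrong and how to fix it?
Bug: COUNT(column) counts non-NULL values only; rows with NULL gpa aren't counted

Fix: Replace COUNT(gpa) with COUNT(*)

Corrected query:
SELECT major, COUNT(*) FROM students GROUP BY major

Result:
major     | COUNT(*)
----------+---------
Art       | 1       
Economics | 2       
Math      | 3       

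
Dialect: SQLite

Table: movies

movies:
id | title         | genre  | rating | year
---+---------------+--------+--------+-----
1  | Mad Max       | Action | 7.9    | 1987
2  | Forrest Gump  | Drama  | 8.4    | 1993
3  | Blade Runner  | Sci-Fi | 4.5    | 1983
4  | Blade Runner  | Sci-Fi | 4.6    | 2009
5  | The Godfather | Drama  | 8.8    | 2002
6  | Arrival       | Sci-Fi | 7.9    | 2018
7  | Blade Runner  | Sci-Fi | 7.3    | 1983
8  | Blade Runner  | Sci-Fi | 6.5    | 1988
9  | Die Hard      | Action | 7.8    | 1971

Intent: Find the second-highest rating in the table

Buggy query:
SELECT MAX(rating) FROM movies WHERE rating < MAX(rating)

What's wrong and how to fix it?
Bug: The inner MAX is an aggregate inside WHERE, which is not allowed

Fix: Compute the overall MAX in a subquery, then take MAX of rows below it

Corrected query:
SELECT MAX(rating) FROM movies WHERE rating < (SELECT MAX(rating) FROM movies)

Result:
MAX(rating)
-----------
8.4        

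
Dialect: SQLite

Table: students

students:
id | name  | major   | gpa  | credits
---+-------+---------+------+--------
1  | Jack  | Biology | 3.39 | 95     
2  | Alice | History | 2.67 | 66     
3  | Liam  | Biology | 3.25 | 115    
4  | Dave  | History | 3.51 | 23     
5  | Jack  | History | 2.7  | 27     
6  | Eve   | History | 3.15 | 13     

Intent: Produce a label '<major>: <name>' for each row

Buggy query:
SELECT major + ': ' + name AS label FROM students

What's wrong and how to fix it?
Bug: SQLite uses || for string concatenation; + coerces text to numbers (yielding 0)

Fix: Use the || operator for string concatenation

Corrected query:
SELECT major || ': ' || name AS label FROM students

Result:
label         
--------------
Biology: Jack 
History: Alice
Biology: Liam 
History: Dave 
History: Jack 
History: Eve  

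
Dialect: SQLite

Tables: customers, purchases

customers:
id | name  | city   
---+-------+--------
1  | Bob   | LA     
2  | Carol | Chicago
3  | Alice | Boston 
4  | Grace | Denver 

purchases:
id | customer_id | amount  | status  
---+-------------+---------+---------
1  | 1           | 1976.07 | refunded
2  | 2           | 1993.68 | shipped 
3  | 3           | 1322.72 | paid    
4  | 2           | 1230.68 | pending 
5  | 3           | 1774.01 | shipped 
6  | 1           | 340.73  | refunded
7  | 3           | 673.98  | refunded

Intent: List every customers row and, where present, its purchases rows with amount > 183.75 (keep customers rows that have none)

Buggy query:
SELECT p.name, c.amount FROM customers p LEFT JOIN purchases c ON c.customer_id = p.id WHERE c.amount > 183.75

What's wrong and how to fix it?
Bug: A WHERE condition on the right-hand table after LEFT JOIN drops unmatched parents

Fix: Put 'c.amount > 183.75' in the JOIN's ON clause instead of WHERE

Corrected query:
SELECT p.name, c.amount FROM customers p LEFT JOIN purchases c ON c.customer_id = p.id AND c.amount > 183.75

Result:
name  | amount 
------+--------
Bob   | 340.73 
Bob   | 1976.07
Carol | 1230.68
Carol | 1993.68
Alice | 673.98 
Alice | 1322.72
Alice | 1774.01
Grace | NULL   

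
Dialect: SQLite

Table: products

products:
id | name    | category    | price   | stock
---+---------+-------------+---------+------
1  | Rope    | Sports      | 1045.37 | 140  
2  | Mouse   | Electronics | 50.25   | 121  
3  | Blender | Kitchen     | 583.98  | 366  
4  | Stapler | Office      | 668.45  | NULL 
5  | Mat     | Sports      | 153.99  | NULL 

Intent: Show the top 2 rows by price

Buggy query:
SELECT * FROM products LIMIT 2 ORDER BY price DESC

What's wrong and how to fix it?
Bug: ORDER BY cannot follow LIMIT; LIMIT is the final clause

Fix: Sort with ORDER BY, then apply LIMIT

Corrected query:
SELECT * FROM products ORDER BY price DESC LIMIT 2

Result:
id | name    | category | price   | stock
---+---------+----------+---------+------
1  | Rope    | Sports   | 1045.37 | 140  
4  | Stapler | Office   | 668.45  | NULL 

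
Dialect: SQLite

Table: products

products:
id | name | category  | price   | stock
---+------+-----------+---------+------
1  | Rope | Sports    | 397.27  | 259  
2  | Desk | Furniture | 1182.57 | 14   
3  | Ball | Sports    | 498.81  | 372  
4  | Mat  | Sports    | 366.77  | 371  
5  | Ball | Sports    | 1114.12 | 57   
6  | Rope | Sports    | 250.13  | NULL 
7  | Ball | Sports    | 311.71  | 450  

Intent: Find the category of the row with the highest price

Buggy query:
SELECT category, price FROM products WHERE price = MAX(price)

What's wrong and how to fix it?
Bug: MAX(price) is an aggregate and cannot be used directly in WHERE

Fix: Use a subquery: WHERE price = (SELECT MAX(price) FROM products)

Corrected query:
SELECT category, price FROM products WHERE price = (SELECT MAX(price) FROM products)

Result:
category  | price  
----------+--------
Furniture | 1182.57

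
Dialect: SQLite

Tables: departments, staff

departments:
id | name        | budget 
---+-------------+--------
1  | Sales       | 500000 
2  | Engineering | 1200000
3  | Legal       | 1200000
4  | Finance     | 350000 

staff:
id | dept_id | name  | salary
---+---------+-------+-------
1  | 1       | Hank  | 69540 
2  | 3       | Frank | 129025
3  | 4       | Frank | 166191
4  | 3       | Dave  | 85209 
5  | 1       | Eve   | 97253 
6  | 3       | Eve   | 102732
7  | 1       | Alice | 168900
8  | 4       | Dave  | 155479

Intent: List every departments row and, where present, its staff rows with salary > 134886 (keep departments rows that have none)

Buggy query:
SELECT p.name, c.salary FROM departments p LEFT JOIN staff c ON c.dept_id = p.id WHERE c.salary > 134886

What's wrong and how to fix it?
Bug: Filtering c.salary in WHERE discards the NULL rows produced by LEFT JOIN, turning it into an inner join

Fix: Move the right-table condition into the ON clause so unmatched parents are kept

Corrected query:
SELECT p.name, c.salary FROM departments p LEFT JOIN staff c ON c.dept_id = p.id AND c.salary > 134886

Result:
name        | salary
------------+-------
Sales       | 168900
Engineering | NULL  
Legal       | NULL  
Finance     | 155479
Finance     | 166191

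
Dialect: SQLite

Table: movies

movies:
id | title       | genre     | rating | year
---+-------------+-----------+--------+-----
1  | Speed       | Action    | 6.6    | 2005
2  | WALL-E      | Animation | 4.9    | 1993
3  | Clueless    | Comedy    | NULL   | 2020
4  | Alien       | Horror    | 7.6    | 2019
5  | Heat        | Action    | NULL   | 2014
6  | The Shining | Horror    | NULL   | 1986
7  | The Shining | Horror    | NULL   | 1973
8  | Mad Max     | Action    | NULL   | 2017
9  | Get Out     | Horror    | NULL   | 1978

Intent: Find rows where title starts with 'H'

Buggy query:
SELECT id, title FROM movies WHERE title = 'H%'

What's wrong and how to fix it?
Bug: Wildcards only work with LIKE; '=' treats '%' as a literal character

Fix: Use LIKE for wildcard pattern matching

Corrected query:
SELECT id, title FROM movies WHERE title LIKE 'H%'

Result:
id | title
---+------
5  | Heat 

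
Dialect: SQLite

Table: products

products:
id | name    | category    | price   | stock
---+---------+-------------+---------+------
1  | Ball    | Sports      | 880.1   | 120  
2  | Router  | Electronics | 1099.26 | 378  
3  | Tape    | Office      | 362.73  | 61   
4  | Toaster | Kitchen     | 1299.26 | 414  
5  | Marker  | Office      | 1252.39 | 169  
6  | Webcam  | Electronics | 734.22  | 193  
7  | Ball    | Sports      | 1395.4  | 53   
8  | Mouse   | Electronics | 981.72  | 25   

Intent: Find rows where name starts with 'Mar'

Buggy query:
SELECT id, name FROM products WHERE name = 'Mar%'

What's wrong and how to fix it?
Bug: Wildcards only work with LIKE; '=' treats '%' as a literal character

Fix: Use LIKE for wildcard pattern matching

Corrected query:
SELECT id, name FROM products WHERE name LIKE 'Mar%'

Result:
id | name  
---+-------
5  | Marker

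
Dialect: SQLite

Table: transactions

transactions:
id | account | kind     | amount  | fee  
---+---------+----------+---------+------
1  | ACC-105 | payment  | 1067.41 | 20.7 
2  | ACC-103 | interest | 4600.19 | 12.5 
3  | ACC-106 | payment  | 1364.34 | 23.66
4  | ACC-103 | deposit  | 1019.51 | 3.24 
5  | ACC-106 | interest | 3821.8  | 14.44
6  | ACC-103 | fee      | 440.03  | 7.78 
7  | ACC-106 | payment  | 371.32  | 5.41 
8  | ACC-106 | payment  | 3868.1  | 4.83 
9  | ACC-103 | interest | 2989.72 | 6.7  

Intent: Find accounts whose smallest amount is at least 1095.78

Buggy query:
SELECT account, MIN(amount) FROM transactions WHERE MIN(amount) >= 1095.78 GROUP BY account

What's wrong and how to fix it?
Bug: Aggregates like MIN are computed per group after WHERE runs

Fix: Use HAVING for the per-group MIN condition

Corrected query:
SELECT account, MIN(amount) FROM transactions GROUP BY account HAVING MIN(amount) >= 1095.78

Result:
(no rows)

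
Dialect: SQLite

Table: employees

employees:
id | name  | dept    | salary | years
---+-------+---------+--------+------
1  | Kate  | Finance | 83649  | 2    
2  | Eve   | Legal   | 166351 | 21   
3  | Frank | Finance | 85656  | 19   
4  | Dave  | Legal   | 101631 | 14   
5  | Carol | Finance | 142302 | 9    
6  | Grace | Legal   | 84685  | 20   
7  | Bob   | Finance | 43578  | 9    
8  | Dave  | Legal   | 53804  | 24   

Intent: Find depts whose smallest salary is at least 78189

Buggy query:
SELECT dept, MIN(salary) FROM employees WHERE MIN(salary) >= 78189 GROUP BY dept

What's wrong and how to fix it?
Bug: Aggregates like MIN are computed per group after WHERE runs

Fix: Use HAVING for the per-group MIN condition

Corrected query:
SELECT dept, MIN(salary) FROM employees GROUP BY dept HAVING MIN(salary) >= 78189

Result:
(no rows)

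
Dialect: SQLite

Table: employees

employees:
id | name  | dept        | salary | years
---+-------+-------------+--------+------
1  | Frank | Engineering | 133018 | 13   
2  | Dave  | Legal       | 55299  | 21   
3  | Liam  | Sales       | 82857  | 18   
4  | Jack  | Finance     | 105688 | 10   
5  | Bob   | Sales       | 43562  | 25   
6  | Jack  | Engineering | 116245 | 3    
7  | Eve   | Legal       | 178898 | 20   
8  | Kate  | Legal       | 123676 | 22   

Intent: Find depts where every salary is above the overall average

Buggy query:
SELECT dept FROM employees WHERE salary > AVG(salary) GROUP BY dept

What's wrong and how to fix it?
Bug: AVG() is an aggregate; it can't sit directly in WHERE

Fix: Compute the overall average in a scalar subquery and compare each group's MIN against it in HAVING

Corrected query:
SELECT dept FROM employees GROUP BY dept HAVING MIN(salary) > (SELECT AVG(salary) FROM employees)

Result:
dept       
-----------
Engineering
Finance    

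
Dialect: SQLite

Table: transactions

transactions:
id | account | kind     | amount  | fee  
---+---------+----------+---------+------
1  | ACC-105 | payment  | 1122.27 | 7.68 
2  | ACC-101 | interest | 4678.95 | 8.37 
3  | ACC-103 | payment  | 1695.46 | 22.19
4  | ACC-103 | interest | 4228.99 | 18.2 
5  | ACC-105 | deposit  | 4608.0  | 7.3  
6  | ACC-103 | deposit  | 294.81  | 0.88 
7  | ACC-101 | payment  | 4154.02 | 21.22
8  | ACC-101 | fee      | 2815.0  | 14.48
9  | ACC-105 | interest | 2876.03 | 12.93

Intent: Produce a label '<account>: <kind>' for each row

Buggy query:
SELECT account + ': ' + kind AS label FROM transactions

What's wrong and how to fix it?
Bug: '+' is numeric addition; on text columns SQLite converts them to 0 instead of concatenating

Fix: Use the || operator for string concatenation

Corrected query:
SELECT account || ': ' || kind AS label FROM transactions

Result:
label            
-----------------
ACC-105: payment 
ACC-101: interest
ACC-103: payment 
ACC-103: interest
ACC-105: deposit 
ACC-103: deposit 
ACC-101: payment 
ACC-101: fee     
ACC-105: interest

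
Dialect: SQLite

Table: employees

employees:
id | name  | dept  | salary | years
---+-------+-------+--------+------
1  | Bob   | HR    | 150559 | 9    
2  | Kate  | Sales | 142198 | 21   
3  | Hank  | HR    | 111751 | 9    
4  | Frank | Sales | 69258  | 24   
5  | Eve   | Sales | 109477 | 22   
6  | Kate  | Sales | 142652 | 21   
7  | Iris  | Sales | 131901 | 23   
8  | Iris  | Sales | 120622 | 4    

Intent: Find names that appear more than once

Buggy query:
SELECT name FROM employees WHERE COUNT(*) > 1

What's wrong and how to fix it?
Bug: WHERE can't reference COUNT(*); aggregates are computed after WHERE

Fix: GROUP BY name, then filter groups with HAVING COUNT(*) > 1

Corrected query:
SELECT name FROM employees GROUP BY name HAVING COUNT(*) > 1

Result:
name
----
Iris
Kate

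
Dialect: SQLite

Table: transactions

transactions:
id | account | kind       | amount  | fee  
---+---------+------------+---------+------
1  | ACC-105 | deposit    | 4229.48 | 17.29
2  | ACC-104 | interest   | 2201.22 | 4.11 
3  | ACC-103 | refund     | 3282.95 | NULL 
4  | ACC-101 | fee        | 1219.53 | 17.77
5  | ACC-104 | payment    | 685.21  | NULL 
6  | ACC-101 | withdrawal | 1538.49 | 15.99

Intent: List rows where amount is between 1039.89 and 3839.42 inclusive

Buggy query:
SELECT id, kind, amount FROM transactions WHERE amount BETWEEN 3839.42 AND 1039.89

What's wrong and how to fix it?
Bug: BETWEEN expects the lower bound first; with 3839.42 AND 1039.89 the range is empty

Fix: Swap the bounds so the smaller value comes first

Corrected query:
SELECT id, kind, amount FROM transactions WHERE amount BETWEEN 1039.89 AND 3839.42

Result:
id | kind       | amount 
---+------------+--------
2  | interest   | 2201.22
3  | refund     | 3282.95
4  | fee        | 1219.53
6  | withdrawal | 1538.49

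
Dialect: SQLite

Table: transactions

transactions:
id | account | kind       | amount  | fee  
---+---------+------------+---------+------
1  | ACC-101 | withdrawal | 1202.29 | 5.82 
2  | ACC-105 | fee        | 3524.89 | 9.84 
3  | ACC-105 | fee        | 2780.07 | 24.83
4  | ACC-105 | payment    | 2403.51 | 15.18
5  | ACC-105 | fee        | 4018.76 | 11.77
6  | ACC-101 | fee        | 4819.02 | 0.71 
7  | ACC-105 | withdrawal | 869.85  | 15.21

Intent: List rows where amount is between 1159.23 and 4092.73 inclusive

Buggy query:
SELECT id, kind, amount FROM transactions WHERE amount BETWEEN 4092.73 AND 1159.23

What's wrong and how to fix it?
Bug: The bounds are reversed; BETWEEN a AND b requires a <= b to match anything

Fix: Swap the bounds so the smaller value comes first

Corrected query:
SELECT id, kind, amount FROM transactions WHERE amount BETWEEN 1159.23 AND 4092.73

Result:
id | kind       | amount 
---+------------+--------
1  | withdrawal | 1202.29
2  | fee        | 3524.89
3  | fee        | 2780.07
4  | payment    | 2403.51
5  | fee        | 4018.76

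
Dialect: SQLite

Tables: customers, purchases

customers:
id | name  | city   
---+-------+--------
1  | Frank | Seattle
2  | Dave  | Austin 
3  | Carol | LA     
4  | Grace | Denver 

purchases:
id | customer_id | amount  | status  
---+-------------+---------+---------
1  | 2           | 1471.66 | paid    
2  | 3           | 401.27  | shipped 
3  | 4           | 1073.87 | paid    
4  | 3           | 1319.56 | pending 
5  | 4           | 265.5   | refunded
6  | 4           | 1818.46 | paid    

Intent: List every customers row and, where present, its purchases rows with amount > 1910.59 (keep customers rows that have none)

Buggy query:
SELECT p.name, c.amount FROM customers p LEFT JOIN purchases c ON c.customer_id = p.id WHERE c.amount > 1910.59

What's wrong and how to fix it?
Bug: Filtering c.amount in WHERE discards the NULL rows produced by LEFT JOIN, turning it into an inner join

Fix: Move the right-table condition into the ON clause so unmatched parents are kept

Corrected query:
SELECT p.name, c.amount FROM customers p LEFT JOIN purchases c ON c.customer_id = p.id AND c.amount > 1910.59

Result:
name  | amount
------+-------
Frank | NULL  
Dave  | NULL  
Carol | NULL  
Grace | NULL  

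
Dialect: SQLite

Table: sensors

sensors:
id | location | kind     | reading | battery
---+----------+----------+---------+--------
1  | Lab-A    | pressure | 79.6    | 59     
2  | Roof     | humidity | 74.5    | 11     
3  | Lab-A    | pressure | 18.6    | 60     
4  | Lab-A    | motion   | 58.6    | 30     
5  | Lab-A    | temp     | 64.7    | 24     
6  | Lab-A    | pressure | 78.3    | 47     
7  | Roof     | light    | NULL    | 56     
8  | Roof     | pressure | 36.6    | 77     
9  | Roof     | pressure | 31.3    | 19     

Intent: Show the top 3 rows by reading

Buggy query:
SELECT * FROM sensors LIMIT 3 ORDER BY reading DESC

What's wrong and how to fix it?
Bug: ORDER BY cannot follow LIMIT; LIMIT is the final clause

Fix: Sort with ORDER BY, then apply LIMIT

Corrected query:
SELECT * FROM sensors ORDER BY reading DESC LIMIT 3

Result:
id | location | kind     | reading | battery
---+----------+----------+---------+--------
1  | Lab-A    | pressure | 79.6    | 59     
6  | Lab-A    | pressure | 78.3    | 47     
2  | Roof     | humidity | 74.5    | 11     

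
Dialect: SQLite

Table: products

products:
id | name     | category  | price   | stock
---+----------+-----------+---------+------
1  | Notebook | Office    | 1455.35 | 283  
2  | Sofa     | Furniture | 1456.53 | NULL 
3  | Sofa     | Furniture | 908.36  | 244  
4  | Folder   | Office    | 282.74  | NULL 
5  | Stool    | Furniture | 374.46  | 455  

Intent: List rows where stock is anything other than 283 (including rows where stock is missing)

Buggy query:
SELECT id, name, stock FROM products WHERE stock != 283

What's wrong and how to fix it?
Bug: Inequality against NULL is unknown, not true; rows with NULL are dropped

Fix: Add an explicit OR stock IS NULL to include the missing-value rows

Corrected query:
SELECT id, name, stock FROM products WHERE stock != 283 OR stock IS NULL

Result:
id | name   | stock
---+--------+------
2  | Sofa   | NULL 
3  | Sofa   | 244  
4  | Folder | NULL 
5  | Stool  | 455  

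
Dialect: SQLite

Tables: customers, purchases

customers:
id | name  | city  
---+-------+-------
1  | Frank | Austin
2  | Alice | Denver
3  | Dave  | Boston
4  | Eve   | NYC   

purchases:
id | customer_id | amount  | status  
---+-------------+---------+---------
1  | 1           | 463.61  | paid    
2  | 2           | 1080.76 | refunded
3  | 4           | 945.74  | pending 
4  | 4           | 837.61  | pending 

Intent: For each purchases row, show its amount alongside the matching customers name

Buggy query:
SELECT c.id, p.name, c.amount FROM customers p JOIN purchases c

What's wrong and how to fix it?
Bug: Missing join condition: each purchases row is matched to all customers rows instead of just its own

Fix: Specify the join condition linking the foreign key to the parent id

Corrected query:
SELECT c.id, p.name, c.amount FROM customers p JOIN purchases c ON c.customer_id = p.id

Result:
id | name  | amount 
---+-------+--------
1  | Frank | 463.61 
2  | Alice | 1080.76
3  | Eve   | 945.74 
4  | Eve   | 837.61 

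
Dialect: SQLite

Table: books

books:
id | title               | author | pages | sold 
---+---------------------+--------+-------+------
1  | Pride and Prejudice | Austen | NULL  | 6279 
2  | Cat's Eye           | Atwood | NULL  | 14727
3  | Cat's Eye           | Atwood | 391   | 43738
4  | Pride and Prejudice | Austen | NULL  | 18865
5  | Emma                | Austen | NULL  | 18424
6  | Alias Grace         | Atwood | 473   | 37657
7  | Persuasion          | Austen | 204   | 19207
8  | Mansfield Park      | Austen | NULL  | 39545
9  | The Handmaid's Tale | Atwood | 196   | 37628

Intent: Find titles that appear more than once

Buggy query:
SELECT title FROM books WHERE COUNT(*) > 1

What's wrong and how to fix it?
Bug: COUNT(*) is an aggregate and cannot be used in WHERE

Fix: GROUP BY title, then filter groups with HAVING COUNT(*) > 1

Corrected query:
SELECT title FROM books GROUP BY title HAVING COUNT(*) > 1

Result:
title              
-------------------
Cat's Eye          
Pride and Prejudice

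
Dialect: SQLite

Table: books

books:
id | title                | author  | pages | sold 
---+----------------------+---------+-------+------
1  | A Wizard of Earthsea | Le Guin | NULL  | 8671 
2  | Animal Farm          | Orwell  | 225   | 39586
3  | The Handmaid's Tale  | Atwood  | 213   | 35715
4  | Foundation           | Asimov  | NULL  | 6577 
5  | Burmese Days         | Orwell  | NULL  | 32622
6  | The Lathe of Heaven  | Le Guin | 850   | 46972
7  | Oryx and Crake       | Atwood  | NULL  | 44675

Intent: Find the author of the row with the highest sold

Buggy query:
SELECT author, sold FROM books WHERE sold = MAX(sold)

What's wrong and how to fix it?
Bug: WHERE is evaluated per row; an aggregate over the whole table isn't defined there

Fix: Use a subquery: WHERE sold = (SELECT MAX(sold) FROM books)

Corrected query:
SELECT author, sold FROM books WHERE sold = (SELECT MAX(sold) FROM books)

Result:
author  | sold 
--------+------
Le Guin | 46972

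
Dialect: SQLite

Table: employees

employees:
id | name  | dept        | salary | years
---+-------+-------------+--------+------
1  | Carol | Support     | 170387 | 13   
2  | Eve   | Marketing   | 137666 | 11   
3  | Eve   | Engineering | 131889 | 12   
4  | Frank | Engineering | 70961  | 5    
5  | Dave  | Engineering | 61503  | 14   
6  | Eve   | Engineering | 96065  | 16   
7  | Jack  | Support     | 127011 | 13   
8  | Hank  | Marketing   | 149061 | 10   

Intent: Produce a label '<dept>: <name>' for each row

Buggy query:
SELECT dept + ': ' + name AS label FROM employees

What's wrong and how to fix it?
Bug: SQLite uses || for string concatenation; + coerces text to numbers (yielding 0)

Fix: Replace + with || to concatenate text

Corrected query:
SELECT dept || ': ' || name AS label FROM employees

Result:
label             
------------------
Support: Carol    
Marketing: Eve    
Engineering: Eve  
Engineering: Frank
Engineering: Dave 
Engineering: Eve  
Support: Jack     
Marketing: Hank   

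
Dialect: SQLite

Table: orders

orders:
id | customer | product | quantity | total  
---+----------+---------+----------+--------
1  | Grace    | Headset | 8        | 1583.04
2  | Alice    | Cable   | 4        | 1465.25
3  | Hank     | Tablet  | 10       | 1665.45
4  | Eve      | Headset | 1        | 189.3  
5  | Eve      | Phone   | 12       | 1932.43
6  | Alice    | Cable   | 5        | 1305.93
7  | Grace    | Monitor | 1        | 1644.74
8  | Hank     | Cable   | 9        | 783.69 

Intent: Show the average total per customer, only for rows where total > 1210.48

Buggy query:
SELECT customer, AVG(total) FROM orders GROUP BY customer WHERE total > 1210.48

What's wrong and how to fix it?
Bug: Row-level WHERE must come before GROUP BY in the clause order

Fix: Move the WHERE clause before GROUP BY

Corrected query:
SELECT customer, AVG(total) FROM orders WHERE total > 1210.48 GROUP BY customer

Result:
customer | AVG(total)
---------+-----------
Alice    | 1385.59   
Eve      | 1932.43   
Grace    | 1613.89   
Hank     | 1665.45   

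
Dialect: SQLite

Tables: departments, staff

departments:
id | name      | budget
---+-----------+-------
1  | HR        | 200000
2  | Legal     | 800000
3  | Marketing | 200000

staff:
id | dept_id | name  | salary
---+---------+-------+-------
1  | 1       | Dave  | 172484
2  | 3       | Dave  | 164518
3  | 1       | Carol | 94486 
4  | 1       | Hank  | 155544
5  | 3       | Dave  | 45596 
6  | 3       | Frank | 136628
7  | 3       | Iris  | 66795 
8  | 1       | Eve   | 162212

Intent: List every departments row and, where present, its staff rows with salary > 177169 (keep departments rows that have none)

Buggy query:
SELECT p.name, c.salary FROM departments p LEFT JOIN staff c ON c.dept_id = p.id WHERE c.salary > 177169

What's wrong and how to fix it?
Bug: Filtering c.salary in WHERE discards the NULL rows produced by LEFT JOIN, turning it into an inner join

Fix: Put 'c.salary > 177169' in the JOIN's ON clause instead of WHERE

Corrected query:
SELECT p.name, c.salary FROM departments p LEFT JOIN staff c ON c.dept_id = p.id AND c.salary > 177169

Result:
name      | salary
----------+-------
HR        | NULL  
Legal     | NULL  
Marketing | NULL  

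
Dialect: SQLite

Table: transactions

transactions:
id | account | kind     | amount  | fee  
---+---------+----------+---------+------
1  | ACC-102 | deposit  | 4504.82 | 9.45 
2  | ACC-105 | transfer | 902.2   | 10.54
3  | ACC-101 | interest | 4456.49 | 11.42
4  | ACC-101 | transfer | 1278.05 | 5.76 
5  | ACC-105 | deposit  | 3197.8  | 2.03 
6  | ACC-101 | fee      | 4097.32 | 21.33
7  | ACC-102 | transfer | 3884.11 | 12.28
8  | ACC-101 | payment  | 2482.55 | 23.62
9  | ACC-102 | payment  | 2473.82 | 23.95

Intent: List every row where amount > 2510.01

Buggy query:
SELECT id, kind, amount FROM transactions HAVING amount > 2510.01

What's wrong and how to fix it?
Bug: HAVING filters the output of aggregation, but this query has no GROUP BY and no aggregate functions, so SQLite rejects it (HAVING clause on a non-aggregate query); the condition here is per row

Fix: Use WHERE for row-level filtering

Corrected query:
SELECT id, kind, amount FROM transactions WHERE amount > 2510.01

Result:
id | kind     | amount 
---+----------+--------
1  | deposit  | 4504.82
3  | interest | 4456.49
5  | deposit  | 3197.8 
6  | fee      | 4097.32
7  | transfer | 3884.11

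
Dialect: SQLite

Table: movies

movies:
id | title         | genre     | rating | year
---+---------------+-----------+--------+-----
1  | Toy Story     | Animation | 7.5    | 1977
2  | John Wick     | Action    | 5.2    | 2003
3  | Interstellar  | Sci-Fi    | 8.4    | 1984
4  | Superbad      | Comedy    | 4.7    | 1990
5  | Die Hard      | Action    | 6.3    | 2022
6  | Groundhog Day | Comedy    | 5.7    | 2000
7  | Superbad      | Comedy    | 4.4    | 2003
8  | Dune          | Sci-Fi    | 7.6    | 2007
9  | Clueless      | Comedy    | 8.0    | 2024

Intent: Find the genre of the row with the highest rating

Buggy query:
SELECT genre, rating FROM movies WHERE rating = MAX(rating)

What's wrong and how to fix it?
Bug: MAX(rating) is an aggregate and cannot be used directly in WHERE

Fix: Use a subquery: WHERE rating = (SELECT MAX(rating) FROM movies)

Corrected query:
SELECT genre, rating FROM movies WHERE rating = (SELECT MAX(rating) FROM movies)

Result:
genre  | rating
-------+-------
Sci-Fi | 8.4   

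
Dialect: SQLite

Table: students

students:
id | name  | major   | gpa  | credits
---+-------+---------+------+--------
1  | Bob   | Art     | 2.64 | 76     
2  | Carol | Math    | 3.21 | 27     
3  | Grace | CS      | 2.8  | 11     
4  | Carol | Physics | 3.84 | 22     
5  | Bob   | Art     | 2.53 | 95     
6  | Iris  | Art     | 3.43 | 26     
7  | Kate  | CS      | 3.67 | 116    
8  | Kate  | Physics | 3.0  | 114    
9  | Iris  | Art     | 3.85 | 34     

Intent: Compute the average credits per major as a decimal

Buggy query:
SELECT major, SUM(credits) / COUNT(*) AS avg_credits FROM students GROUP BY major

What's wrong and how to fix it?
Bug: Both operands are integers, so '/' performs integer division and truncates

Fix: Multiply by 1.0 (or CAST to REAL) to force floating-point division

Corrected query:
SELECT major, SUM(credits) * 1.0 / COUNT(*) AS avg_credits FROM students GROUP BY major

Result:
major   | avg_credits
--------+------------
Art     | 57.75      
CS      | 63.5       
Math    | 27         
Physics | 68         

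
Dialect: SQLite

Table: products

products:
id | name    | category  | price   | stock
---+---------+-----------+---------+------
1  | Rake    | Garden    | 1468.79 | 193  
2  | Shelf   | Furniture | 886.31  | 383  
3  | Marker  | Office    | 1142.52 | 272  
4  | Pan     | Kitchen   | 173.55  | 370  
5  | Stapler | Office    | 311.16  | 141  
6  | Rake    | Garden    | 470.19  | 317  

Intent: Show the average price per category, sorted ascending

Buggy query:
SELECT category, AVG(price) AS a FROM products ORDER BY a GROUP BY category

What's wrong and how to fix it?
Bug: GROUP BY must precede ORDER BY

Fix: Move ORDER BY to the end, after GROUP BY

Corrected query:
SELECT category, AVG(price) AS a FROM products GROUP BY category ORDER BY a

Result:
category  | a     
----------+-------
Kitchen   | 173.55
Office    | 726.84
Furniture | 886.31
Garden    | 969.49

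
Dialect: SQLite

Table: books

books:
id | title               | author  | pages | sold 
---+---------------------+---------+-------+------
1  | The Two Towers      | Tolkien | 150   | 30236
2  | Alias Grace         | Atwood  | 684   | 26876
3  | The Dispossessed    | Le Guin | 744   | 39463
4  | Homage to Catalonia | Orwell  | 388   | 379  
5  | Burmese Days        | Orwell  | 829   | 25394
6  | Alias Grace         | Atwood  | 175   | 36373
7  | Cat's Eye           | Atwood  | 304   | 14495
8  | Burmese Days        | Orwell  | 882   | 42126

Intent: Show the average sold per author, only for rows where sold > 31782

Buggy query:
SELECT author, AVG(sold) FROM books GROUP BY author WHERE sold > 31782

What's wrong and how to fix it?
Bug: WHERE cannot follow GROUP BY

Fix: Place WHERE between FROM and GROUP BY

Corrected query:
SELECT author, AVG(sold) FROM books WHERE sold > 31782 GROUP BY author

Result:
author  | AVG(sold)
--------+----------
Atwood  | 36373    
Le Guin | 39463    
Orwell  | 42126    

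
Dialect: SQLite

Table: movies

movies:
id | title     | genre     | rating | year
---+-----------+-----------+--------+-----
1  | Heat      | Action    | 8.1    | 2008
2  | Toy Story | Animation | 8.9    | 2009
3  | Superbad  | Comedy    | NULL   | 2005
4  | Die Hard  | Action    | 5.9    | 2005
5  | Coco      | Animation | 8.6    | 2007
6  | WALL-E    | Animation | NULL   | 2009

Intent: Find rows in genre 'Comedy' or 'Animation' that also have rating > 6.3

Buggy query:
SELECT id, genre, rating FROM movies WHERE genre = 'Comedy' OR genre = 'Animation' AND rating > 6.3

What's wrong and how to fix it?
Bug: AND binds tighter than OR, so this parses as genre = 'Comedy' OR (genre = 'Animation' AND rating > 6.3)

Fix: Group the OR with parentheses (or use IN), then AND the threshold

Corrected query:
SELECT id, genre, rating FROM movies WHERE (genre = 'Comedy' OR genre = 'Animation') AND rating > 6.3

Result:
id | genre     | rating
---+-----------+-------
2  | Animation | 8.9   
5  | Animation | 8.6   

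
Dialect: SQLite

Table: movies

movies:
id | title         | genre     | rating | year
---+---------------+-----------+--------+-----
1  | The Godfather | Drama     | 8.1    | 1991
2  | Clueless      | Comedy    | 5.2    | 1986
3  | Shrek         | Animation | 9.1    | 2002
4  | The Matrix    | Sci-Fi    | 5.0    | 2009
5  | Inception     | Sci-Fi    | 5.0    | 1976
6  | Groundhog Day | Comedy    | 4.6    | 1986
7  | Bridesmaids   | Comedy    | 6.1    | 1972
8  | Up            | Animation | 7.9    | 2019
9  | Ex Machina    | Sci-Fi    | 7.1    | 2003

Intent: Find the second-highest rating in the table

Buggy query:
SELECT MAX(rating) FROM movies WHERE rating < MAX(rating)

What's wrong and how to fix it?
Bug: The inner MAX is an aggregate inside WHERE, which is not allowed

Fix: Put the inner MAX in a scalar subquery

Corrected query:
SELECT MAX(rating) FROM movies WHERE rating < (SELECT MAX(rating) FROM movies)

Result:
MAX(rating)
-----------
8.1        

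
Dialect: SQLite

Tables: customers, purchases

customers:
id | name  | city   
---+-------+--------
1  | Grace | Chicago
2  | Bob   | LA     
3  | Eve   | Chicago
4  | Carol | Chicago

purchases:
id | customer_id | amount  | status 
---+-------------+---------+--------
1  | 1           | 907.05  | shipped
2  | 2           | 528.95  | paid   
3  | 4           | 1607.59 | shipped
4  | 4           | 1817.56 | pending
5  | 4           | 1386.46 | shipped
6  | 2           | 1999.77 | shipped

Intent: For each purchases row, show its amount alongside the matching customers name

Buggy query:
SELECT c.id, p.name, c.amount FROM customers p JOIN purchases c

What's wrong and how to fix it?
Bug: Missing join condition: each purchases row is matched to all customers rows instead of just its own

Fix: Add ON c.customer_id = p.id to the JOIN

Corrected query:
SELECT c.id, p.name, c.amount FROM customers p JOIN purchases c ON c.customer_id = p.id

Result:
id | name  | amount 
---+-------+--------
1  | Grace | 907.05 
2  | Bob   | 528.95 
3  | Carol | 1607.59
4  | Carol | 1817.56
5  | Carol | 1386.46
6  | Bob   | 1999.77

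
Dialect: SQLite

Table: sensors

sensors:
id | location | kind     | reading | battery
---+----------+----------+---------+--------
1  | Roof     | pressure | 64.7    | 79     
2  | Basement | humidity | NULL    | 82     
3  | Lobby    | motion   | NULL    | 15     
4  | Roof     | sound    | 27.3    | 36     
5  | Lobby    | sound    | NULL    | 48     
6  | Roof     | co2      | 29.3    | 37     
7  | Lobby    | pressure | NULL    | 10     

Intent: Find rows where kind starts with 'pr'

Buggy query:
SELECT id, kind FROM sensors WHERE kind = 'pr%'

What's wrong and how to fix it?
Bug: '=' compares the literal string including the % character; pattern matching needs LIKE

Fix: Use LIKE for wildcard pattern matching

Corrected query:
SELECT id, kind FROM sensors WHERE kind LIKE 'pr%'

Result:
id | kind    
---+---------
1  | pressure
7  | pressure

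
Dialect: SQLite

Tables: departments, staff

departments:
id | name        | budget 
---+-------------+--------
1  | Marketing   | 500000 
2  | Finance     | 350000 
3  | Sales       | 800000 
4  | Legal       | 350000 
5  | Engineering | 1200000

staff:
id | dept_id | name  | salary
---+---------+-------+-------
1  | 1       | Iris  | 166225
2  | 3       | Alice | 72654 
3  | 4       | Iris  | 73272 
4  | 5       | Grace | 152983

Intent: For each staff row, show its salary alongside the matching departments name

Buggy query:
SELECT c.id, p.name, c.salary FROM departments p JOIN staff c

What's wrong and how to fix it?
Bug: Missing join condition: each staff row is matched to all departments rows instead of just its own

Fix: Specify the join condition linking the foreign key to the parent id

Corrected query:
SELECT c.id, p.name, c.salary FROM departments p JOIN staff c ON c.dept_id = p.id

Result:
id | name        | salary
---+-------------+-------
1  | Marketing   | 166225
2  | Sales       | 72654 
3  | Legal       | 73272 
4  | Engineering | 152983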